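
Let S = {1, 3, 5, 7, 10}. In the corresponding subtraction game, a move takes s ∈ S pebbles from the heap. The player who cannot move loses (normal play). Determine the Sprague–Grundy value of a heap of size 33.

n :  0  1  2  3  4  5  6  7  8  9 10 11 12 13 14 15 16 17 18 19 20 21 22 23 24 25 26 27 28 29 30 31 32 33
G :  0  1  0  1  0  1  0  1  0  1  2  3  2  3  2  3  2  0  1  0  1  0  1  0  1  0  1  2  3  2  3  2  3  2

2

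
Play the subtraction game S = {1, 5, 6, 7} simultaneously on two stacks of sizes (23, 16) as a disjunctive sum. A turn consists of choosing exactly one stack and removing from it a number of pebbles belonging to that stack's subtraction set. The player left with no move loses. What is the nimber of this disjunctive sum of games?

3

All stacks use S = {1, 5, 6, 7}:
n :  0  1  2  3  4  5  6  7  8  9 10 11 12 13 14 15 16 17 18 19 20 21 22 23
G :  0  1  0  1  0  1  2  3  2  3  2  3  0  1  0  1  0  1  2  3  2  3  2  3
Stack A: G(23) = 3.
Stack B: G(16) = 0.
Combined Grundy value = 3 ⊕ 0 = 3.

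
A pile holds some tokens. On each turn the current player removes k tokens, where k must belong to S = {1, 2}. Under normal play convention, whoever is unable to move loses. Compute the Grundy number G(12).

0

n :  0  1  2  3  4  5  6  7  8  9 10 11 12
G :  0  1  2  0  1  2  0  1  2  0  1  2  0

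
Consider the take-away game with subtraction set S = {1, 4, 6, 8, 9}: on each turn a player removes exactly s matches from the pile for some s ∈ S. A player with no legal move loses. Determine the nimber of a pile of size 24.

n :  0  1  2  3  4  5  6  7  8  9 10 11 12 13 14 15 16 17 18 19 20 21 22 23 24
G :  0  1  0  1  2  0  1  0  1  2  3  2  0  1  2  3  2  0  1  0  1  2  0  1  0

0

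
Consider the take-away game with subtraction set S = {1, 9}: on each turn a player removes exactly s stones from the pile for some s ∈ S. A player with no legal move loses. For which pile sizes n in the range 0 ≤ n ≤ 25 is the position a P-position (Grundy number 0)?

0, 2, 4, 6, 8, 10, 12, 14, 16, 18, 20, 22, 24

n :  0  1  2  3  4  5  6  7  8  9 10 11 12 13 14 15 16 17 18 19 20 21 22 23 24 25
G :  0  1  0  1  0  1  0  1  0  1  0  1  0  1  0  1  0  1  0  1  0  1  0  1  0  1
P-positions are exactly the n with G(n) = 0.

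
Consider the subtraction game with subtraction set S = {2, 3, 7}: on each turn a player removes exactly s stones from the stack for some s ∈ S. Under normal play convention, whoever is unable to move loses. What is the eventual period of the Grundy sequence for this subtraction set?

G(0) = 0
G(1) = mex{} = 0
G(2) = mex{0} = 1
G(3) = mex{0,0} = 1
G(4) = mex{1,0} = 2
G(5) = mex{1,1} = 0
G(6) = mex{2,1} = 0
G(7) = mex{0,2,0} = 1
G(8) = mex{0,0,0} = 1
G(9) = mex{1,0,1} = 2
G(10) = mex{1,1,1} = 0
G(11) = mex{2,1,2} = 0
G(12) = mex{0,2,0} = 1
G(13) = mex{0,0,0} = 1
G(14) = mex{1,0,1} = 2
G(n+5) = G(n) holds for n = 0,…,6 (a full window of length max(S) = 7), so the sequence is purely periodic with period 5.

5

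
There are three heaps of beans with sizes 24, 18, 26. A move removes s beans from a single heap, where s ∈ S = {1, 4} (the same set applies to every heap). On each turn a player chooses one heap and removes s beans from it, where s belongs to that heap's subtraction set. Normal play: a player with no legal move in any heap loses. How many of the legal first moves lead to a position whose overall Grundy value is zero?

All heaps use S = {1, 4}:
G(0) = 0
G(1) = mex{0} = 1
G(2) = mex{1} = 0
G(3) = mex{0} = 1
G(4) = mex{1,0} = 2
G(5) = mex{2,1} = 0
G(6) = mex{0,0} = 1
G(7) = mex{1,1} = 0
G(8) = mex{0,2} = 1
G(9) = mex{1,0} = 2
G(10) = mex{2,1} = 0
G(11) = mex{0,0} = 1
G(12) = mex{1,1} = 0
G(13) = mex{0,2} = 1
G(14) = mex{1,0} = 2
G(15) = mex{2,1} = 0
G(16) = mex{0,0} = 1
G(17) = mex{1,1} = 0
G(18) = mex{0,2} = 1
G(19) = mex{1,0} = 2
G(20) = mex{2,1} = 0
G(21) = mex{0,0} = 1
G(22) = mex{1,1} = 0
G(23) = mex{0,2} = 1
G(24) = mex{1,0} = 2
G(25) = mex{2,1} = 0
G(26) = mex{0,0} = 1
Heap A: G(24) = 2.
Heap B: G(18) = 1.
Heap C: G(26) = 1.
Combined Grundy value = 2 ⊕ 1 ⊕ 1 = 2.
A winning move leaves total XOR = 0, i.e. changes one component's Grundy value g to g ⊕ X where X is the current total.
Heap A: need g' = 2⊕2 = 0. Options: 24−1→G=1, 24−4→G=0. Hits: 1.
Heap B: need g' = 1⊕2 = 3. Options: 18−1→G=0, 18−4→G=2. Hits: 0.
Heap C: need g' = 1⊕2 = 3. Options: 26−1→G=0, 26−4→G=0. Hits: 0.

1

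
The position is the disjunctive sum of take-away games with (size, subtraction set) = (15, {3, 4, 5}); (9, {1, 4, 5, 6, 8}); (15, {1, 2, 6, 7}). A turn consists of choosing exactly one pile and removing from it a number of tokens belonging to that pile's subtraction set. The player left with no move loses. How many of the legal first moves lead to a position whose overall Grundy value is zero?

Pile A, S = {3, 4, 5}:
G(0) = 0
G(1) = mex{} = 0
G(2) = mex{} = 0
G(3) = mex{0} = 1
G(4) = mex{0,0} = 1
G(5) = mex{0,0,0} = 1
G(6) = mex{1,0,0} = 2
G(7) = mex{1,1,0} = 2
G(8) = mex{1,1,1} = 0
G(9) = mex{2,1,1} = 0
G(10) = mex{2,2,1} = 0
G(11) = mex{0,2,2} = 1
G(12) = mex{0,0,2} = 1
G(13) = mex{0,0,0} = 1
G(14) = mex{1,0,0} = 2
G(15) = mex{1,1,0} = 2
G_A(15) = 2.
Pile B, S = {1, 4, 5, 6, 8}:
n : 0 1 2 3 4 5 6 7 8 9
G : 0 1 0 1 2 3 2 3 4 0
G_B(9) = 0.
Pile C, S = {1, 2, 6, 7}:
G(0) = 0
G(1) = mex{0} = 1
G(2) = mex{1,0} = 2
G(3) = mex{2,1} = 0
G(4) = mex{0,2} = 1
G(5) = mex{1,0} = 2
G(6) = mex{2,1,0} = 3
G(7) = mex{3,2,1,0} = 4
G(8) = mex{4,3,2,1} = 0
G(9) = mex{0,4,0,2} = 1
G(10) = mex{1,0,1,0} = 2
G(11) = mex{2,1,2,1} = 0
G(12) = mex{0,2,3,2} = 1
G(13) = mex{1,0,4,3} = 2
G(14) = mex{2,1,0,4} = 3
G(15) = mex{3,2,1,0} = 4
G_C(15) = 4.
Combined Grundy value = 2 ⊕ 0 ⊕ 4 = 6.
A winning move leaves total XOR = 0, i.e. changes one component's Grundy value g to g ⊕ X where X is the current total.
Pile A: need g' = 2⊕6 = 4. Options: 15−3→G=1, 15−4→G=1, 15−5→G=0. Hits: 0.
Pile B: need g' = 0⊕6 = 6. Options: 9−1→G=4, 9−4→G=3, 9−5→G=2, 9−6→G=1, 9−8→G=1. Hits: 0.
Pile C: need g' = 4⊕6 = 2. Options: 15−1→G=3, 15−2→G=2, 15−6→G=1, 15−7→G=0. Hits: 1.

1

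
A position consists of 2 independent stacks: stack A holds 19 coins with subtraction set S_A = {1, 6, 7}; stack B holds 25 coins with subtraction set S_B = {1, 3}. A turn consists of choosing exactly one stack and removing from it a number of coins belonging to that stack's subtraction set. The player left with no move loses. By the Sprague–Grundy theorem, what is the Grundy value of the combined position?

2

Stack A, S = {1, 6, 7}:
G(0) = 0
G(1) = mex{0} = 1
G(2) = mex{1} = 0
G(3) = mex{0} = 1
G(4) = mex{1} = 0
G(5) = mex{0} = 1
G(6) = mex{1,0} = 2
G(7) = mex{2,1,0} = 3
G(8) = mex{3,0,1} = 2
G(9) = mex{2,1,0} = 3
G(10) = mex{3,0,1} = 2
G(11) = mex{2,1,0} = 3
G(12) = mex{3,2,1} = 0
G(13) = mex{0,3,2} = 1
G(14) = mex{1,2,3} = 0
G(15) = mex{0,3,2} = 1
G(16) = mex{1,2,3} = 0
G(17) = mex{0,3,2} = 1
G(18) = mex{1,0,3} = 2
G(19) = mex{2,1,0} = 3
G_A(19) = 3.
Stack B, S = {1, 3}:
n :  0  1  2  3  4  5  6  7  8  9 10 11 12 13 14 15 16 17 18 19 20 21 22 23 24 25
G :  0  1  0  1  0  1  0  1  0  1  0  1  0  1  0  1  0  1  0  1  0  1  0  1  0  1
G_B(25) = 1.
Combined Grundy value = 3 ⊕ 1 = 2.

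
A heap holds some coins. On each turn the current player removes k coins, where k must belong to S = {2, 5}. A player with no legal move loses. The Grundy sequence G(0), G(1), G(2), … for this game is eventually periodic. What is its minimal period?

n :  0  1  2  3  4  5  6  7  8  9 10 11 12 13 14 15
G :  0  0  1  1  0  2  1  0  0  1  1  0  2  1  0  0
G(n+7) = G(n) holds for n = 0,…,4 (a full window of length max(S) = 5), so the sequence is purely periodic with period 7.

7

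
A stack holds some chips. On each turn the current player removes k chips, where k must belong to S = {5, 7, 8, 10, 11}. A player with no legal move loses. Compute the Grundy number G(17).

0

n :  0  1  2  3  4  5  6  7  8  9 10 11 12 13 14 15 16 17
G :  0  0  0  0  0  1  1  1  1  1  2  2  2  2  2  3  0  0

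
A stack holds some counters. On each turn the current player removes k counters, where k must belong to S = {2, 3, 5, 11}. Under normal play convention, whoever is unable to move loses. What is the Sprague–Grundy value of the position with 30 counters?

G(0) = 0
G(1) = mex{} = 0
G(2) = mex{0} = 1
G(3) = mex{0,0} = 1
G(4) = mex{1,0} = 2
G(5) = mex{1,1,0} = 2
G(6) = mex{2,1,0} = 3
G(7) = mex{2,2,1} = 0
G(8) = mex{3,2,1} = 0
G(9) = mex{0,3,2} = 1
G(10) = mex{0,0,2} = 1
G(11) = mex{1,0,3,0} = 2
G(12) = mex{1,1,0,0} = 2
G(13) = mex{2,1,0,1} = 3
G(14) = mex{2,2,1,1} = 0
G(15) = mex{3,2,1,2} = 0
G(16) = mex{0,3,2,2} = 1
G(17) = mex{0,0,2,3} = 1
G(18) = mex{1,0,3,0} = 2
G(19) = mex{1,1,0,0} = 2
G(20) = mex{2,1,0,1} = 3
G(21) = mex{2,2,1,1} = 0
G(22) = mex{3,2,1,2} = 0
G(23) = mex{0,3,2,2} = 1
G(24) = mex{0,0,2,3} = 1
G(25) = mex{1,0,3,0} = 2
G(26) = mex{1,1,0,0} = 2
G(27) = mex{2,1,0,1} = 3
G(28) = mex{2,2,1,1} = 0
G(29) = mex{3,2,1,2} = 0
G(30) = mex{0,3,2,2} = 1

1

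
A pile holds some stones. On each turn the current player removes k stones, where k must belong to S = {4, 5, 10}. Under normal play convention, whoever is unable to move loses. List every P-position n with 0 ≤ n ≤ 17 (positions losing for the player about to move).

0, 1, 2, 3, 9, 15, 16, 17

G(0) = 0
G(1) = mex{} = 0
G(2) = mex{} = 0
G(3) = mex{} = 0
G(4) = mex{0} = 1
G(5) = mex{0,0} = 1
G(6) = mex{0,0} = 1
G(7) = mex{0,0} = 1
G(8) = mex{1,0} = 2
G(9) = mex{1,1} = 0
G(10) = mex{1,1,0} = 2
G(11) = mex{1,1,0} = 2
G(12) = mex{2,1,0} = 3
G(13) = mex{0,2,0} = 1
G(14) = mex{2,0,1} = 3
G(15) = mex{2,2,1} = 0
G(16) = mex{3,2,1} = 0
G(17) = mex{1,3,1} = 0
P-positions are exactly the n with G(n) = 0.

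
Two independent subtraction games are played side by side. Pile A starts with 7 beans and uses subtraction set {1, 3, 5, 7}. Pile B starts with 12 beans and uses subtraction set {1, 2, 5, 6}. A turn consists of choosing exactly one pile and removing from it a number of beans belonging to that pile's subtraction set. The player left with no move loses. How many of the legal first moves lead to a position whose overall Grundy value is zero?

1

Pile A, S = {1, 3, 5, 7}:
n : 0 1 2 3 4 5 6 7
G : 0 1 0 1 0 1 0 1
G_A(7) = 1.
Pile B, S = {1, 2, 5, 6}:
G(0) = 0
G(1) = mex{0} = 1
G(2) = mex{1,0} = 2
G(3) = mex{2,1} = 0
G(4) = mex{0,2} = 1
G(5) = mex{1,0,0} = 2
G(6) = mex{2,1,1,0} = 3
G(7) = mex{3,2,2,1} = 0
G(8) = mex{0,3,0,2} = 1
G(9) = mex{1,0,1,0} = 2
G(10) = mex{2,1,2,1} = 0
G(11) = mex{0,2,3,2} = 1
G(12) = mex{1,0,0,3} = 2
G_B(12) = 2.
Combined Grundy value = 1 ⊕ 2 = 3.
A winning move leaves total XOR = 0, i.e. changes one component's Grundy value g to g ⊕ X where X is the current total.
Pile A: need g' = 1⊕3 = 2. Options: 7−1→G=0, 7−3→G=0, 7−5→G=0, 7−7→G=0. Hits: 0.
Pile B: need g' = 2⊕3 = 1. Options: 12−1→G=1, 12−2→G=0, 12−5→G=0, 12−6→G=3. Hits: 1.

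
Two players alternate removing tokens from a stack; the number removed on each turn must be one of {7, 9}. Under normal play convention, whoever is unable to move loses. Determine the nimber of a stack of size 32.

0

G(0) = 0
G(1) = mex{} = 0
G(2) = mex{} = 0
G(3) = mex{} = 0
G(4) = mex{} = 0
G(5) = mex{} = 0
G(6) = mex{} = 0
G(7) = mex{0} = 1
G(8) = mex{0} = 1
G(9) = mex{0,0} = 1
G(10) = mex{0,0} = 1
G(11) = mex{0,0} = 1
G(12) = mex{0,0} = 1
G(13) = mex{0,0} = 1
G(14) = mex{1,0} = 2
G(15) = mex{1,0} = 2
G(16) = mex{1,1} = 0
G(17) = mex{1,1} = 0
G(18) = mex{1,1} = 0
G(19) = mex{1,1} = 0
G(20) = mex{1,1} = 0
G(21) = mex{2,1} = 0
G(22) = mex{2,1} = 0
G(23) = mex{0,2} = 1
G(24) = mex{0,2} = 1
G(25) = mex{0,0} = 1
G(26) = mex{0,0} = 1
G(27) = mex{0,0} = 1
G(28) = mex{0,0} = 1
G(29) = mex{0,0} = 1
G(30) = mex{1,0} = 2
G(31) = mex{1,0} = 2
G(32) = mex{1,1} = 0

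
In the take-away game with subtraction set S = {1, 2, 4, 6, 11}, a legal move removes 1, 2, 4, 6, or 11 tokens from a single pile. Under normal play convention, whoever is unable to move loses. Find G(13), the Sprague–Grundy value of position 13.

G(0) = 0
G(1) = mex{0} = 1
G(2) = mex{1,0} = 2
G(3) = mex{2,1} = 0
G(4) = mex{0,2,0} = 1
G(5) = mex{1,0,1} = 2
G(6) = mex{2,1,2,0} = 3
G(7) = mex{3,2,0,1} = 4
G(8) = mex{4,3,1,2} = 0
G(9) = mex{0,4,2,0} = 1
G(10) = mex{1,0,3,1} = 2
G(11) = mex{2,1,4,2,0} = 3
G(12) = mex{3,2,0,3,1} = 4
G(13) = mex{4,3,1,4,2} = 0

0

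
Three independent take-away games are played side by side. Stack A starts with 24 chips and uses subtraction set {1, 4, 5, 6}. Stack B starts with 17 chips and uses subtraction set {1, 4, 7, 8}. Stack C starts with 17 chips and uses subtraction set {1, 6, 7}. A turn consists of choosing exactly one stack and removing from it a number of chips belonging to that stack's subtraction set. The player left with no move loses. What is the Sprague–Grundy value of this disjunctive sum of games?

2

Stack A, S = {1, 4, 5, 6}:
G(0) = 0
G(1) = mex{0} = 1
G(2) = mex{1} = 0
G(3) = mex{0} = 1
G(4) = mex{1,0} = 2
G(5) = mex{2,1,0} = 3
G(6) = mex{3,0,1,0} = 2
G(7) = mex{2,1,0,1} = 3
G(8) = mex{3,2,1,0} = 4
G(9) = mex{4,3,2,1} = 0
G(10) = mex{0,2,3,2} = 1
G(11) = mex{1,3,2,3} = 0
G(12) = mex{0,4,3,2} = 1
G(13) = mex{1,0,4,3} = 2
G(14) = mex{2,1,0,4} = 3
G(15) = mex{3,0,1,0} = 2
G(16) = mex{2,1,0,1} = 3
G(17) = mex{3,2,1,0} = 4
G(18) = mex{4,3,2,1} = 0
G(19) = mex{0,2,3,2} = 1
G(20) = mex{1,3,2,3} = 0
G(21) = mex{0,4,3,2} = 1
G(22) = mex{1,0,4,3} = 2
G(23) = mex{2,1,0,4} = 3
G(24) = mex{3,0,1,0} = 2
G_A(24) = 2.
Stack B, S = {1, 4, 7, 8}:
n :  0  1  2  3  4  5  6  7  8  9 10 11 12 13 14 15 16 17
G :  0  1  0  1  2  0  1  2  3  2  3  0  1  3  0  1  0  1
G_B(17) = 1.
Stack C, S = {1, 6, 7}:
G(0) = 0
G(1) = mex{0} = 1
G(2) = mex{1} = 0
G(3) = mex{0} = 1
G(4) = mex{1} = 0
G(5) = mex{0} = 1
G(6) = mex{1,0} = 2
G(7) = mex{2,1,0} = 3
G(8) = mex{3,0,1} = 2
G(9) = mex{2,1,0} = 3
G(10) = mex{3,0,1} = 2
G(11) = mex{2,1,0} = 3
G(12) = mex{3,2,1} = 0
G(13) = mex{0,3,2} = 1
G(14) = mex{1,2,3} = 0
G(15) = mex{0,3,2} = 1
G(16) = mex{1,2,3} = 0
G(17) = mex{0,3,2} = 1
G_C(17) = 1.
Combined Grundy value = 2 ⊕ 1 ⊕ 1 = 2.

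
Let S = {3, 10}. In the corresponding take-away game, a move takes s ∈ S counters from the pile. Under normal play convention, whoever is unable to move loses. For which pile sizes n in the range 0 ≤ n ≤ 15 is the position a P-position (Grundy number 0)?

0, 1, 2, 6, 7, 8, 13, 14, 15

G(0) = 0
G(1) = mex{} = 0
G(2) = mex{} = 0
G(3) = mex{0} = 1
G(4) = mex{0} = 1
G(5) = mex{0} = 1
G(6) = mex{1} = 0
G(7) = mex{1} = 0
G(8) = mex{1} = 0
G(9) = mex{0} = 1
G(10) = mex{0,0} = 1
G(11) = mex{0,0} = 1
G(12) = mex{1,0} = 2
G(13) = mex{1,1} = 0
G(14) = mex{1,1} = 0
G(15) = mex{2,1} = 0
P-positions are exactly the n with G(n) = 0.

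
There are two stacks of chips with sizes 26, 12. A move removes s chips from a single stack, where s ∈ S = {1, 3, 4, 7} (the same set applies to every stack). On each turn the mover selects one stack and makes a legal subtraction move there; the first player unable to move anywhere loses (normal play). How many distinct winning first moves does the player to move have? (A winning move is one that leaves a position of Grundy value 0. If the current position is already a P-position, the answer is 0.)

All stacks use S = {1, 3, 4, 7}:
G(0) = 0
G(1) = mex{0} = 1
G(2) = mex{1} = 0
G(3) = mex{0,0} = 1
G(4) = mex{1,1,0} = 2
G(5) = mex{2,0,1} = 3
G(6) = mex{3,1,0} = 2
G(7) = mex{2,2,1,0} = 3
G(8) = mex{3,3,2,1} = 0
G(9) = mex{0,2,3,0} = 1
G(10) = mex{1,3,2,1} = 0
G(11) = mex{0,0,3,2} = 1
G(12) = mex{1,1,0,3} = 2
G(13) = mex{2,0,1,2} = 3
G(14) = mex{3,1,0,3} = 2
G(15) = mex{2,2,1,0} = 3
G(16) = mex{3,3,2,1} = 0
G(17) = mex{0,2,3,0} = 1
G(18) = mex{1,3,2,1} = 0
G(19) = mex{0,0,3,2} = 1
G(20) = mex{1,1,0,3} = 2
G(21) = mex{2,0,1,2} = 3
G(22) = mex{3,1,0,3} = 2
G(23) = mex{2,2,1,0} = 3
G(24) = mex{3,3,2,1} = 0
G(25) = mex{0,2,3,0} = 1
G(26) = mex{1,3,2,1} = 0
Stack A: G(26) = 0.
Stack B: G(12) = 2.
Combined Grundy value = 0 ⊕ 2 = 2.
A winning move leaves total XOR = 0, i.e. changes one component's Grundy value g to g ⊕ X where X is the current total.
Stack A: need g' = 0⊕2 = 2. Options: 26−1→G=1, 26−3→G=3, 26−4→G=2, 26−7→G=1. Hits: 1.
Stack B: need g' = 2⊕2 = 0. Options: 12−1→G=1, 12−3→G=1, 12−4→G=0, 12−7→G=3. Hits: 1.

2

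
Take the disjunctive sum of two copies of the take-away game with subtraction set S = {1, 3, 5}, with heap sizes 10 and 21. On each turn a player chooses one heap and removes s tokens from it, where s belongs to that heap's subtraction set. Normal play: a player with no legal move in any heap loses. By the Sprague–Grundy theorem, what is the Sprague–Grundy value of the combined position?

1

All heaps use S = {1, 3, 5}:
n :  0  1  2  3  4  5  6  7  8  9 10 11 12 13 14 15 16 17 18 19 20 21
G :  0  1  0  1  0  1  0  1  0  1  0  1  0  1  0  1  0  1  0  1  0  1
Heap A: G(10) = 0.
Heap B: G(21) = 1.
Combined Grundy value = 0 ⊕ 1 = 1.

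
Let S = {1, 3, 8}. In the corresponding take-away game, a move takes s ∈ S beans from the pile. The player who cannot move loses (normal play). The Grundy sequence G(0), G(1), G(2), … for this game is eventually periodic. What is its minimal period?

G(0) = 0
G(1) = mex{0} = 1
G(2) = mex{1} = 0
G(3) = mex{0,0} = 1
G(4) = mex{1,1} = 0
G(5) = mex{0,0} = 1
G(6) = mex{1,1} = 0
G(7) = mex{0,0} = 1
G(8) = mex{1,1,0} = 2
G(9) = mex{2,0,1} = 3
G(10) = mex{3,1,0} = 2
G(11) = mex{2,2,1} = 0
G(12) = mex{0,3,0} = 1
G(13) = mex{1,2,1} = 0
G(14) = mex{0,0,0} = 1
G(15) = mex{1,1,1} = 0
G(16) = mex{0,0,2} = 1
G(17) = mex{1,1,3} = 0
G(18) = mex{0,0,2} = 1
G(19) = mex{1,1,0} = 2
G(20) = mex{2,0,1} = 3
G(21) = mex{3,1,0} = 2
G(22) = mex{2,2,1} = 0
G(23) = mex{0,3,0} = 1
G(n+11) = G(n) holds for n = 0,…,7 (a full window of length max(S) = 8), so the sequence is purely periodic with period 11.

11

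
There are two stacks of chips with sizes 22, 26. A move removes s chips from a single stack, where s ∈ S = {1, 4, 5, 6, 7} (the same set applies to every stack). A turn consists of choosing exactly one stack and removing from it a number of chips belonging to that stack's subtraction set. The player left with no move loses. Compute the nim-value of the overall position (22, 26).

2

All stacks use S = {1, 4, 5, 6, 7}:
n :  0  1  2  3  4  5  6  7  8  9 10 11 12 13 14 15 16 17 18 19 20 21 22 23 24 25 26
G :  0  1  0  1  2  3  2  3  4  5  0  1  0  1  2  3  2  3  4  5  0  1  0  1  2  3  2
Stack A: G(22) = 0.
Stack B: G(26) = 2.
Combined Grundy value = 0 ⊕ 2 = 2.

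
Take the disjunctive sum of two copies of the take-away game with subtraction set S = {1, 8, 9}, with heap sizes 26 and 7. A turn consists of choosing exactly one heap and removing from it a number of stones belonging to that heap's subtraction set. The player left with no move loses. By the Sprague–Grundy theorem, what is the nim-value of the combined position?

3

All heaps use S = {1, 8, 9}:
n :  0  1  2  3  4  5  6  7  8  9 10 11 12 13 14 15 16 17 18 19 20 21 22 23 24 25 26
G :  0  1  0  1  0  1  0  1  2  3  2  3  2  3  2  3  0  1  0  1  0  1  0  1  2  3  2
Heap A: G(26) = 2.
Heap B: G(7) = 1.
Combined Grundy value = 2 ⊕ 1 = 3.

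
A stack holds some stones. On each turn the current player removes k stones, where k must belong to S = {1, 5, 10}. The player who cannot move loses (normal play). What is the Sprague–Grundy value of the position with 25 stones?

2

n :  0  1  2  3  4  5  6  7  8  9 10 11 12 13 14 15 16 17 18 19 20 21 22 23 24 25
G :  0  1  0  1  0  1  0  1  0  1  2  3  2  3  2  0  1  0  1  0  1  0  1  0  1  2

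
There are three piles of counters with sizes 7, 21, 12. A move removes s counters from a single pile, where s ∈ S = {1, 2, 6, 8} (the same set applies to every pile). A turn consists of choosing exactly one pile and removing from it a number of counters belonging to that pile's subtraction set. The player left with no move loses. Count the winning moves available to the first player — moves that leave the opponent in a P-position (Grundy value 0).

All piles use S = {1, 2, 6, 8}:
G(0) = 0
G(1) = mex{0} = 1
G(2) = mex{1,0} = 2
G(3) = mex{2,1} = 0
G(4) = mex{0,2} = 1
G(5) = mex{1,0} = 2
G(6) = mex{2,1,0} = 3
G(7) = mex{3,2,1} = 0
G(8) = mex{0,3,2,0} = 1
G(9) = mex{1,0,0,1} = 2
G(10) = mex{2,1,1,2} = 0
G(11) = mex{0,2,2,0} = 1
G(12) = mex{1,0,3,1} = 2
G(13) = mex{2,1,0,2} = 3
G(14) = mex{3,2,1,3} = 0
G(15) = mex{0,3,2,0} = 1
G(16) = mex{1,0,0,1} = 2
G(17) = mex{2,1,1,2} = 0
G(18) = mex{0,2,2,0} = 1
G(19) = mex{1,0,3,1} = 2
G(20) = mex{2,1,0,2} = 3
G(21) = mex{3,2,1,3} = 0
Pile A: G(7) = 0.
Pile B: G(21) = 0.
Pile C: G(12) = 2.
Combined Grundy value = 0 ⊕ 0 ⊕ 2 = 2.
A winning move leaves total XOR = 0, i.e. changes one component's Grundy value g to g ⊕ X where X is the current total.
Pile A: need g' = 0⊕2 = 2. Options: 7−1→G=3, 7−2→G=2, 7−6→G=1. Hits: 1.
Pile B: need g' = 0⊕2 = 2. Options: 21−1→G=3, 21−2→G=2, 21−6→G=1, 21−8→G=3. Hits: 1.
Pile C: need g' = 2⊕2 = 0. Options: 12−1→G=1, 12−2→G=0, 12−6→G=3, 12−8→G=1. Hits: 1.

3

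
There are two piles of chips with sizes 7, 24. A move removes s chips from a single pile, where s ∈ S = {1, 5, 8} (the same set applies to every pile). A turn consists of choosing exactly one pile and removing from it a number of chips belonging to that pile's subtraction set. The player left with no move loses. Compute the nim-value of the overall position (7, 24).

All piles use S = {1, 5, 8}:
G(0) = 0
G(1) = mex{0} = 1
G(2) = mex{1} = 0
G(3) = mex{0} = 1
G(4) = mex{1} = 0
G(5) = mex{0,0} = 1
G(6) = mex{1,1} = 0
G(7) = mex{0,0} = 1
G(8) = mex{1,1,0} = 2
G(9) = mex{2,0,1} = 3
G(10) = mex{3,1,0} = 2
G(11) = mex{2,0,1} = 3
G(12) = mex{3,1,0} = 2
G(13) = mex{2,2,1} = 0
G(14) = mex{0,3,0} = 1
G(15) = mex{1,2,1} = 0
G(16) = mex{0,3,2} = 1
G(17) = mex{1,2,3} = 0
G(18) = mex{0,0,2} = 1
G(19) = mex{1,1,3} = 0
G(20) = mex{0,0,2} = 1
G(21) = mex{1,1,0} = 2
G(22) = mex{2,0,1} = 3
G(23) = mex{3,1,0} = 2
G(24) = mex{2,0,1} = 3
Pile A: G(7) = 1.
Pile B: G(24) = 3.
Combined Grundy value = 1 ⊕ 3 = 2.

2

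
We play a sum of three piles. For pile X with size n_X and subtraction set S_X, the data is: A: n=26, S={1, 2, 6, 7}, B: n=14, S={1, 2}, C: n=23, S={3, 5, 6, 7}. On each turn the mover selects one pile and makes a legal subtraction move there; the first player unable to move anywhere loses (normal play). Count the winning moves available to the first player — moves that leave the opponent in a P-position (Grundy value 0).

1

Pile A, S = {1, 2, 6, 7}:
n :  0  1  2  3  4  5  6  7  8  9 10 11 12 13 14 15 16 17 18 19 20 21 22 23 24 25 26
G :  0  1  2  0  1  2  3  4  0  1  2  0  1  2  3  4  0  1  2  0  1  2  3  4  0  1  2
G_A(26) = 2.
Pile B, S = {1, 2}:
G(0) = 0
G(1) = mex{0} = 1
G(2) = mex{1,0} = 2
G(3) = mex{2,1} = 0
G(4) = mex{0,2} = 1
G(5) = mex{1,0} = 2
G(6) = mex{2,1} = 0
G(7) = mex{0,2} = 1
G(8) = mex{1,0} = 2
G(9) = mex{2,1} = 0
G(10) = mex{0,2} = 1
G(11) = mex{1,0} = 2
G(12) = mex{2,1} = 0
G(13) = mex{0,2} = 1
G(14) = mex{1,0} = 2
G_B(14) = 2.
Pile C, S = {3, 5, 6, 7}:
G(0) = 0
G(1) = mex{} = 0
G(2) = mex{} = 0
G(3) = mex{0} = 1
G(4) = mex{0} = 1
G(5) = mex{0,0} = 1
G(6) = mex{1,0,0} = 2
G(7) = mex{1,0,0,0} = 2
G(8) = mex{1,1,0,0} = 2
G(9) = mex{2,1,1,0} = 3
G(10) = mex{2,1,1,1} = 0
G(11) = mex{2,2,1,1} = 0
G(12) = mex{3,2,2,1} = 0
G(13) = mex{0,2,2,2} = 1
G(14) = mex{0,3,2,2} = 1
G(15) = mex{0,0,3,2} = 1
G(16) = mex{1,0,0,3} = 2
G(17) = mex{1,0,0,0} = 2
G(18) = mex{1,1,0,0} = 2
G(19) = mex{2,1,1,0} = 3
G(20) = mex{2,1,1,1} = 0
G(21) = mex{2,2,1,1} = 0
G(22) = mex{3,2,2,1} = 0
G(23) = mex{0,2,2,2} = 1
G_C(23) = 1.
Combined Grundy value = 2 ⊕ 2 ⊕ 1 = 1.
A winning move leaves total XOR = 0, i.e. changes one component's Grundy value g to g ⊕ X where X is the current total.
Pile A: need g' = 2⊕1 = 3. Options: 26−1→G=1, 26−2→G=0, 26−6→G=1, 26−7→G=0. Hits: 0.
Pile B: need g' = 2⊕1 = 3. Options: 14−1→G=1, 14−2→G=0. Hits: 0.
Pile C: need g' = 1⊕1 = 0. Options: 23−3→G=0, 23−5→G=2, 23−6→G=2, 23−7→G=2. Hits: 1.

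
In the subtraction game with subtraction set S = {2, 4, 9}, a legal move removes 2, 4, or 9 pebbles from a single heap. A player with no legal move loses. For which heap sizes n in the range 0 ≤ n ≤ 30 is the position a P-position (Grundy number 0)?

0, 1, 6, 7, 12, 13, 18, 19, 24, 25, 30

n :  0  1  2  3  4  5  6  7  8  9 10 11 12 13 14 15 16 17 18 19 20 21 22 23 24 25 26 27 28 29 30
G :  0  0  1  1  2  2  0  0  1  1  2  2  0  0  1  1  2  2  0  0  1  1  2  2  0  0  1  1  2  2  0
P-positions are exactly the n with G(n) = 0.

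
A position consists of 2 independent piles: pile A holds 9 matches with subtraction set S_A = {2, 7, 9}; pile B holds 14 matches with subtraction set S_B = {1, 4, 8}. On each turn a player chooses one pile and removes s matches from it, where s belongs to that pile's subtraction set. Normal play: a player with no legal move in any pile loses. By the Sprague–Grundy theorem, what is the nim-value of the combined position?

2

Pile A, S = {2, 7, 9}:
n : 0 1 2 3 4 5 6 7 8 9
G : 0 0 1 1 0 0 1 1 2 2
G_A(9) = 2.
Pile B, S = {1, 4, 8}:
n :  0  1  2  3  4  5  6  7  8  9 10 11 12 13 14
G :  0  1  0  1  2  0  1  0  1  2  3  2  0  1  0
G_B(14) = 0.
Combined Grundy value = 2 ⊕ 0 = 2.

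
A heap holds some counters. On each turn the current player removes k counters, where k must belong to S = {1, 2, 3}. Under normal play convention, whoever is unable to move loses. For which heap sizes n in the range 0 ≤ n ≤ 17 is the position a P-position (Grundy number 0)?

G(0) = 0
G(1) = mex{0} = 1
G(2) = mex{1,0} = 2
G(3) = mex{2,1,0} = 3
G(4) = mex{3,2,1} = 0
G(5) = mex{0,3,2} = 1
G(6) = mex{1,0,3} = 2
G(7) = mex{2,1,0} = 3
G(8) = mex{3,2,1} = 0
G(9) = mex{0,3,2} = 1
G(10) = mex{1,0,3} = 2
G(11) = mex{2,1,0} = 3
G(12) = mex{3,2,1} = 0
G(13) = mex{0,3,2} = 1
G(14) = mex{1,0,3} = 2
G(15) = mex{2,1,0} = 3
G(16) = mex{3,2,1} = 0
G(17) = mex{0,3,2} = 1
P-positions are exactly the n with G(n) = 0.

0, 4, 8, 12, 16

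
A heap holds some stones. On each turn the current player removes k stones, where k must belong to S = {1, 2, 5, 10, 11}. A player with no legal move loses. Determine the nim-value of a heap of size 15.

G(0) = 0
G(1) = mex{0} = 1
G(2) = mex{1,0} = 2
G(3) = mex{2,1} = 0
G(4) = mex{0,2} = 1
G(5) = mex{1,0,0} = 2
G(6) = mex{2,1,1} = 0
G(7) = mex{0,2,2} = 1
G(8) = mex{1,0,0} = 2
G(9) = mex{2,1,1} = 0
G(10) = mex{0,2,2,0} = 1
G(11) = mex{1,0,0,1,0} = 2
G(12) = mex{2,1,1,2,1} = 0
G(13) = mex{0,2,2,0,2} = 1
G(14) = mex{1,0,0,1,0} = 2
G(15) = mex{2,1,1,2,1} = 0

0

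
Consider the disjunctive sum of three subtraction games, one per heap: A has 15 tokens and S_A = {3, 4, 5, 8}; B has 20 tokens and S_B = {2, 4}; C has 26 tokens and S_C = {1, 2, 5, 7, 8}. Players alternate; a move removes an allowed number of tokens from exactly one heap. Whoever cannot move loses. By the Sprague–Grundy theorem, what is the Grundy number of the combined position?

Heap A, S = {3, 4, 5, 8}:
G(0) = 0
G(1) = mex{} = 0
G(2) = mex{} = 0
G(3) = mex{0} = 1
G(4) = mex{0,0} = 1
G(5) = mex{0,0,0} = 1
G(6) = mex{1,0,0} = 2
G(7) = mex{1,1,0} = 2
G(8) = mex{1,1,1,0} = 2
G(9) = mex{2,1,1,0} = 3
G(10) = mex{2,2,1,0} = 3
G(11) = mex{2,2,2,1} = 0
G(12) = mex{3,2,2,1} = 0
G(13) = mex{3,3,2,1} = 0
G(14) = mex{0,3,3,2} = 1
G(15) = mex{0,0,3,2} = 1
G_A(15) = 1.
Heap B, S = {2, 4}:
n :  0  1  2  3  4  5  6  7  8  9 10 11 12 13 14 15 16 17 18 19 20
G :  0  0  1  1  2  2  0  0  1  1  2  2  0  0  1  1  2  2  0  0  1
G_B(20) = 1.
Heap C, S = {1, 2, 5, 7, 8}:
G(0) = 0
G(1) = mex{0} = 1
G(2) = mex{1,0} = 2
G(3) = mex{2,1} = 0
G(4) = mex{0,2} = 1
G(5) = mex{1,0,0} = 2
G(6) = mex{2,1,1} = 0
G(7) = mex{0,2,2,0} = 1
G(8) = mex{1,0,0,1,0} = 2
G(9) = mex{2,1,1,2,1} = 0
G(10) = mex{0,2,2,0,2} = 1
G(11) = mex{1,0,0,1,0} = 2
G(12) = mex{2,1,1,2,1} = 0
G(13) = mex{0,2,2,0,2} = 1
G(14) = mex{1,0,0,1,0} = 2
G(15) = mex{2,1,1,2,1} = 0
G(16) = mex{0,2,2,0,2} = 1
G(17) = mex{1,0,0,1,0} = 2
G(18) = mex{2,1,1,2,1} = 0
G(19) = mex{0,2,2,0,2} = 1
G(20) = mex{1,0,0,1,0} = 2
G(21) = mex{2,1,1,2,1} = 0
G(22) = mex{0,2,2,0,2} = 1
G(23) = mex{1,0,0,1,0} = 2
G(24) = mex{2,1,1,2,1} = 0
G(25) = mex{0,2,2,0,2} = 1
G(26) = mex{1,0,0,1,0} = 2
G_C(26) = 2.
Combined Grundy value = 1 ⊕ 1 ⊕ 2 = 2.

2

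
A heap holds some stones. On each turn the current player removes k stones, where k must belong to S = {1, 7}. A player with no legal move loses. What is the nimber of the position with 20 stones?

0

n :  0  1  2  3  4  5  6  7  8  9 10 11 12 13 14 15 16 17 18 19 20
G :  0  1  0  1  0  1  0  1  0  1  0  1  0  1  0  1  0  1  0  1  0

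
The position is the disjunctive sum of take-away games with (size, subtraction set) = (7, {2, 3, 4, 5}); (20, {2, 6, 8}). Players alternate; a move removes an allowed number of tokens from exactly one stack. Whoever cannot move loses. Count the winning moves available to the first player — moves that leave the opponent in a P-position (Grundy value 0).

Stack A, S = {2, 3, 4, 5}:
G(0) = 0
G(1) = mex{} = 0
G(2) = mex{0} = 1
G(3) = mex{0,0} = 1
G(4) = mex{1,0,0} = 2
G(5) = mex{1,1,0,0} = 2
G(6) = mex{2,1,1,0} = 3
G(7) = mex{2,2,1,1} = 0
G_A(7) = 0.
Stack B, S = {2, 6, 8}:
G(0) = 0
G(1) = mex{} = 0
G(2) = mex{0} = 1
G(3) = mex{0} = 1
G(4) = mex{1} = 0
G(5) = mex{1} = 0
G(6) = mex{0,0} = 1
G(7) = mex{0,0} = 1
G(8) = mex{1,1,0} = 2
G(9) = mex{1,1,0} = 2
G(10) = mex{2,0,1} = 3
G(11) = mex{2,0,1} = 3
G(12) = mex{3,1,0} = 2
G(13) = mex{3,1,0} = 2
G(14) = mex{2,2,1} = 0
G(15) = mex{2,2,1} = 0
G(16) = mex{0,3,2} = 1
G(17) = mex{0,3,2} = 1
G(18) = mex{1,2,3} = 0
G(19) = mex{1,2,3} = 0
G(20) = mex{0,0,2} = 1
G_B(20) = 1.
Combined Grundy value = 0 ⊕ 1 = 1.
A winning move leaves total XOR = 0, i.e. changes one component's Grundy value g to g ⊕ X where X is the current total.
Stack A: need g' = 0⊕1 = 1. Options: 7−2→G=2, 7−3→G=2, 7−4→G=1, 7−5→G=1. Hits: 2.
Stack B: need g' = 1⊕1 = 0. Options: 20−2→G=0, 20−6→G=0, 20−8→G=2. Hits: 2.

4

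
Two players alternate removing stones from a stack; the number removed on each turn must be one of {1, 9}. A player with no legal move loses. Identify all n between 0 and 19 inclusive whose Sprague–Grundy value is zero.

n :  0  1  2  3  4  5  6  7  8  9 10 11 12 13 14 15 16 17 18 19
G :  0  1  0  1  0  1  0  1  0  1  0  1  0  1  0  1  0  1  0  1
P-positions are exactly the n with G(n) = 0.

0, 2, 4, 6, 8, 10, 12, 14, 16, 18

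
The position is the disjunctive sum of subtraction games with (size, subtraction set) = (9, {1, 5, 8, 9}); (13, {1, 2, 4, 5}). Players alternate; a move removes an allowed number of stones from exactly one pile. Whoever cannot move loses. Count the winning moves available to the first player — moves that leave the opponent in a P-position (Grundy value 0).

Pile A, S = {1, 5, 8, 9}:
G(0) = 0
G(1) = mex{0} = 1
G(2) = mex{1} = 0
G(3) = mex{0} = 1
G(4) = mex{1} = 0
G(5) = mex{0,0} = 1
G(6) = mex{1,1} = 0
G(7) = mex{0,0} = 1
G(8) = mex{1,1,0} = 2
G(9) = mex{2,0,1,0} = 3
G_A(9) = 3.
Pile B, S = {1, 2, 4, 5}:
G(0) = 0
G(1) = mex{0} = 1
G(2) = mex{1,0} = 2
G(3) = mex{2,1} = 0
G(4) = mex{0,2,0} = 1
G(5) = mex{1,0,1,0} = 2
G(6) = mex{2,1,2,1} = 0
G(7) = mex{0,2,0,2} = 1
G(8) = mex{1,0,1,0} = 2
G(9) = mex{2,1,2,1} = 0
G(10) = mex{0,2,0,2} = 1
G(11) = mex{1,0,1,0} = 2
G(12) = mex{2,1,2,1} = 0
G(13) = mex{0,2,0,2} = 1
G_B(13) = 1.
Combined Grundy value = 3 ⊕ 1 = 2.
A winning move leaves total XOR = 0, i.e. changes one component's Grundy value g to g ⊕ X where X is the current total.
Pile A: need g' = 3⊕2 = 1. Options: 9−1→G=2, 9−5→G=0, 9−8→G=1, 9−9→G=0. Hits: 1.
Pile B: need g' = 1⊕2 = 3. Options: 13−1→G=0, 13−2→G=2, 13−4→G=0, 13−5→G=2. Hits: 0.

1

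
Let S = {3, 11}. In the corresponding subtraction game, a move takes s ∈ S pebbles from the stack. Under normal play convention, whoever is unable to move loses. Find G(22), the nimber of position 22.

0

n :  0  1  2  3  4  5  6  7  8  9 10 11 12 13 14 15 16 17 18 19 20 21 22
G :  0  0  0  1  1  1  0  0  0  1  1  1  2  2  0  0  0  1  1  1  0  0  0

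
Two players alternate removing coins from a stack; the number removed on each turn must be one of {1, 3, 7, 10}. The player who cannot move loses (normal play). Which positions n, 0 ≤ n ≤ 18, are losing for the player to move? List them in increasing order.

0, 2, 4, 6, 8, 17

G(0) = 0
G(1) = mex{0} = 1
G(2) = mex{1} = 0
G(3) = mex{0,0} = 1
G(4) = mex{1,1} = 0
G(5) = mex{0,0} = 1
G(6) = mex{1,1} = 0
G(7) = mex{0,0,0} = 1
G(8) = mex{1,1,1} = 0
G(9) = mex{0,0,0} = 1
G(10) = mex{1,1,1,0} = 2
G(11) = mex{2,0,0,1} = 3
G(12) = mex{3,1,1,0} = 2
G(13) = mex{2,2,0,1} = 3
G(14) = mex{3,3,1,0} = 2
G(15) = mex{2,2,0,1} = 3
G(16) = mex{3,3,1,0} = 2
G(17) = mex{2,2,2,1} = 0
G(18) = mex{0,3,3,0} = 1
P-positions are exactly the n with G(n) = 0.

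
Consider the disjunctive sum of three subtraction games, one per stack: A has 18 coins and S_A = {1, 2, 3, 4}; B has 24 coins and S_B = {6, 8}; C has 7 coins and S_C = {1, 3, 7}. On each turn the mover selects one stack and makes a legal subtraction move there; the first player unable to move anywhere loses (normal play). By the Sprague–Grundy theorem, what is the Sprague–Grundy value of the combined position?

Stack A, S = {1, 2, 3, 4}:
G(0) = 0
G(1) = mex{0} = 1
G(2) = mex{1,0} = 2
G(3) = mex{2,1,0} = 3
G(4) = mex{3,2,1,0} = 4
G(5) = mex{4,3,2,1} = 0
G(6) = mex{0,4,3,2} = 1
G(7) = mex{1,0,4,3} = 2
G(8) = mex{2,1,0,4} = 3
G(9) = mex{3,2,1,0} = 4
G(10) = mex{4,3,2,1} = 0
G(11) = mex{0,4,3,2} = 1
G(12) = mex{1,0,4,3} = 2
G(13) = mex{2,1,0,4} = 3
G(14) = mex{3,2,1,0} = 4
G(15) = mex{4,3,2,1} = 0
G(16) = mex{0,4,3,2} = 1
G(17) = mex{1,0,4,3} = 2
G(18) = mex{2,1,0,4} = 3
G_A(18) = 3.
Stack B, S = {6, 8}:
G(0) = 0
G(1) = mex{} = 0
G(2) = mex{} = 0
G(3) = mex{} = 0
G(4) = mex{} = 0
G(5) = mex{} = 0
G(6) = mex{0} = 1
G(7) = mex{0} = 1
G(8) = mex{0,0} = 1
G(9) = mex{0,0} = 1
G(10) = mex{0,0} = 1
G(11) = mex{0,0} = 1
G(12) = mex{1,0} = 2
G(13) = mex{1,0} = 2
G(14) = mex{1,1} = 0
G(15) = mex{1,1} = 0
G(16) = mex{1,1} = 0
G(17) = mex{1,1} = 0
G(18) = mex{2,1} = 0
G(19) = mex{2,1} = 0
G(20) = mex{0,2} = 1
G(21) = mex{0,2} = 1
G(22) = mex{0,0} = 1
G(23) = mex{0,0} = 1
G(24) = mex{0,0} = 1
G_B(24) = 1.
Stack C, S = {1, 3, 7}:
n : 0 1 2 3 4 5 6 7
G : 0 1 0 1 0 1 0 1
G_C(7) = 1.
Combined Grundy value = 3 ⊕ 1 ⊕ 1 = 3.

3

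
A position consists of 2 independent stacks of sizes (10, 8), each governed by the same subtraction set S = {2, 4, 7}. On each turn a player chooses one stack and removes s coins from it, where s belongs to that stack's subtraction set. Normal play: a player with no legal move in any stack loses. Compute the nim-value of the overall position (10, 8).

All stacks use S = {2, 4, 7}:
n :  0  1  2  3  4  5  6  7  8  9 10
G :  0  0  1  1  2  2  0  3  1  0  2
Stack A: G(10) = 2.
Stack B: G(8) = 1.
Combined Grundy value = 2 ⊕ 1 = 3.

3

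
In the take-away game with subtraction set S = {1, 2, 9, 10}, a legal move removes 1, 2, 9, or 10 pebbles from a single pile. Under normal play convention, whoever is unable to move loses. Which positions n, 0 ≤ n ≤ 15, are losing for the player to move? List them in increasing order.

n :  0  1  2  3  4  5  6  7  8  9 10 11 12 13 14 15
G :  0  1  2  0  1  2  0  1  2  3  4  0  1  2  0  1
P-positions are exactly the n with G(n) = 0.

0, 3, 6, 11, 14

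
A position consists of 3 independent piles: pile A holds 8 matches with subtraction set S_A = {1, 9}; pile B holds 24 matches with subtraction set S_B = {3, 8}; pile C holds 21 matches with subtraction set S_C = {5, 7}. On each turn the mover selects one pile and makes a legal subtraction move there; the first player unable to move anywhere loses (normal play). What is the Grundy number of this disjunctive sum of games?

Pile A, S = {1, 9}:
n : 0 1 2 3 4 5 6 7 8
G : 0 1 0 1 0 1 0 1 0
G_A(8) = 0.
Pile B, S = {3, 8}:
n :  0  1  2  3  4  5  6  7  8  9 10 11 12 13 14 15 16 17 18 19 20 21 22 23 24
G :  0  0  0  1  1  1  0  0  2  1  1  0  0  0  1  1  1  0  0  2  1  1  0  0  0
G_B(24) = 0.
Pile C, S = {5, 7}:
G(0) = 0
G(1) = mex{} = 0
G(2) = mex{} = 0
G(3) = mex{} = 0
G(4) = mex{} = 0
G(5) = mex{0} = 1
G(6) = mex{0} = 1
G(7) = mex{0,0} = 1
G(8) = mex{0,0} = 1
G(9) = mex{0,0} = 1
G(10) = mex{1,0} = 2
G(11) = mex{1,0} = 2
G(12) = mex{1,1} = 0
G(13) = mex{1,1} = 0
G(14) = mex{1,1} = 0
G(15) = mex{2,1} = 0
G(16) = mex{2,1} = 0
G(17) = mex{0,2} = 1
G(18) = mex{0,2} = 1
G(19) = mex{0,0} = 1
G(20) = mex{0,0} = 1
G(21) = mex{0,0} = 1
G_C(21) = 1.
Combined Grundy value = 0 ⊕ 0 ⊕ 1 = 1.

1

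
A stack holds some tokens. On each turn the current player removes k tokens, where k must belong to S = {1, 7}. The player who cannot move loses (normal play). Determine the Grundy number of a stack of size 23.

n :  0  1  2  3  4  5  6  7  8  9 10 11 12 13 14 15 16 17 18 19 20 21 22 23
G :  0  1  0  1  0  1  0  1  0  1  0  1  0  1  0  1  0  1  0  1  0  1  0  1

1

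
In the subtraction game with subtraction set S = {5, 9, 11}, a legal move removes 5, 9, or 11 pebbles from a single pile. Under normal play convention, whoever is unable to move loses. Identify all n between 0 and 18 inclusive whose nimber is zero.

0, 1, 2, 3, 4, 16, 17, 18

G(0) = 0
G(1) = mex{} = 0
G(2) = mex{} = 0
G(3) = mex{} = 0
G(4) = mex{} = 0
G(5) = mex{0} = 1
G(6) = mex{0} = 1
G(7) = mex{0} = 1
G(8) = mex{0} = 1
G(9) = mex{0,0} = 1
G(10) = mex{1,0} = 2
G(11) = mex{1,0,0} = 2
G(12) = mex{1,0,0} = 2
G(13) = mex{1,0,0} = 2
G(14) = mex{1,1,0} = 2
G(15) = mex{2,1,0} = 3
G(16) = mex{2,1,1} = 0
G(17) = mex{2,1,1} = 0
G(18) = mex{2,1,1} = 0
P-positions are exactly the n with G(n) = 0.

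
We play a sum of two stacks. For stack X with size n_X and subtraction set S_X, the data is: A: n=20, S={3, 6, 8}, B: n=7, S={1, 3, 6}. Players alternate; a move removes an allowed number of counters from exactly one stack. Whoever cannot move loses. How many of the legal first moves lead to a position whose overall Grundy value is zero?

0

Stack A, S = {3, 6, 8}:
G(0) = 0
G(1) = mex{} = 0
G(2) = mex{} = 0
G(3) = mex{0} = 1
G(4) = mex{0} = 1
G(5) = mex{0} = 1
G(6) = mex{1,0} = 2
G(7) = mex{1,0} = 2
G(8) = mex{1,0,0} = 2
G(9) = mex{2,1,0} = 3
G(10) = mex{2,1,0} = 3
G(11) = mex{2,1,1} = 0
G(12) = mex{3,2,1} = 0
G(13) = mex{3,2,1} = 0
G(14) = mex{0,2,2} = 1
G(15) = mex{0,3,2} = 1
G(16) = mex{0,3,2} = 1
G(17) = mex{1,0,3} = 2
G(18) = mex{1,0,3} = 2
G(19) = mex{1,0,0} = 2
G(20) = mex{2,1,0} = 3
G_A(20) = 3.
Stack B, S = {1, 3, 6}:
n : 0 1 2 3 4 5 6 7
G : 0 1 0 1 0 1 2 3
G_B(7) = 3.
Combined Grundy value = 3 ⊕ 3 = 0.
A winning move leaves total XOR = 0, i.e. changes one component's Grundy value g to g ⊕ X where X is the current total.
Stack A: target g' = 3⊕0 = 3, but every legal move changes the Grundy value (mex property), so 0 moves.
Stack B: target g' = 3⊕0 = 3, but every legal move changes the Grundy value (mex property), so 0 moves.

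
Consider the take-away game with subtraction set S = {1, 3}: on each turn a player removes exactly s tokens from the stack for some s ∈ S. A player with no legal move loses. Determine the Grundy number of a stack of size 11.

G(0) = 0
G(1) = mex{0} = 1
G(2) = mex{1} = 0
G(3) = mex{0,0} = 1
G(4) = mex{1,1} = 0
G(5) = mex{0,0} = 1
G(6) = mex{1,1} = 0
G(7) = mex{0,0} = 1
G(8) = mex{1,1} = 0
G(9) = mex{0,0} = 1
G(10) = mex{1,1} = 0
G(11) = mex{0,0} = 1

1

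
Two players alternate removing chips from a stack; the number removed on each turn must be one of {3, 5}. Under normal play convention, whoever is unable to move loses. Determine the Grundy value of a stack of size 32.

0

G(0) = 0
G(1) = mex{} = 0
G(2) = mex{} = 0
G(3) = mex{0} = 1
G(4) = mex{0} = 1
G(5) = mex{0,0} = 1
G(6) = mex{1,0} = 2
G(7) = mex{1,0} = 2
G(8) = mex{1,1} = 0
G(9) = mex{2,1} = 0
G(10) = mex{2,1} = 0
G(11) = mex{0,2} = 1
G(12) = mex{0,2} = 1
G(13) = mex{0,0} = 1
G(14) = mex{1,0} = 2
G(15) = mex{1,0} = 2
G(16) = mex{1,1} = 0
G(17) = mex{2,1} = 0
G(18) = mex{2,1} = 0
G(19) = mex{0,2} = 1
G(20) = mex{0,2} = 1
G(21) = mex{0,0} = 1
G(22) = mex{1,0} = 2
G(23) = mex{1,0} = 2
G(24) = mex{1,1} = 0
G(25) = mex{2,1} = 0
G(26) = mex{2,1} = 0
G(27) = mex{0,2} = 1
G(28) = mex{0,2} = 1
G(29) = mex{0,0} = 1
G(30) = mex{1,0} = 2
G(31) = mex{1,0} = 2
G(32) = mex{1,1} = 0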